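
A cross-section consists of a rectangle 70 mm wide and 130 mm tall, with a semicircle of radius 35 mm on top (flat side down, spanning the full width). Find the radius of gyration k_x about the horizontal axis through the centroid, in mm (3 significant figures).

Decompose the section into non-overlapping parts with the origin at the bottom-left of its bounding rectangle.
Rectangular body: 70 × 130, A = 9 100 mm², y = 65 mm, Ī = 12 815 833 mm⁴.
Semicircular cap: semicircle r = 35, A = 1924.2 mm², y = 144.85 mm, Ī = 164 704 mm⁴.
Centroid: ȳ = ΣA·y / ΣA = 78.938 mm.
Transfer each piece to the horizontal axis through the centroid using Ī + A·d² with d = y − 78.938:
  rectangular body: d = -13.938 mm → contributes +14 583 724 mm⁴
  semicircular cap: d = 65.916 mm → contributes +8 525 371 mm⁴
Total I = 23 109 096 mm⁴.
Radius of gyration: k = √(I/A) = √(23 109 096 / 11 024) = 45.784 mm.

k_x ≈ 45.8 mm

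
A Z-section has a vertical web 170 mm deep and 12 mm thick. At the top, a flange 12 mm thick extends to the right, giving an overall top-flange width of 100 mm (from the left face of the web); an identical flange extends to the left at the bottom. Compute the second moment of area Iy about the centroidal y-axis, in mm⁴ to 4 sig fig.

Iy ≈ 6.667 × 10⁶ mm⁴

Treat the section as a set of non-overlapping primitives; coordinates are from the bounding-box lower-left.
Web: 12 × 170, A = 2 040 mm², x = 94 mm, Ī = 24 480 mm⁴.
Top flange (beyond web): 88 × 12, A = 1 056 mm², x = 144 mm, Ī = 681 472 mm⁴.
Bottom flange (beyond web): 88 × 12, A = 1 056 mm², x = 44 mm, Ī = 681 472 mm⁴.
Centroid: x̄ = ΣA·x / ΣA = 94 mm.
Transfer each piece to the centroidal y-axis using Ī + A·d² with d = x − 94:
  web: d = 0 mm → contributes +24 480 mm⁴
  top flange (beyond web): d = 50 mm → contributes +3 321 472 mm⁴
  bottom flange (beyond web): d = -50 mm → contributes +3 321 472 mm⁴
Total I = 6 667 424 mm⁴.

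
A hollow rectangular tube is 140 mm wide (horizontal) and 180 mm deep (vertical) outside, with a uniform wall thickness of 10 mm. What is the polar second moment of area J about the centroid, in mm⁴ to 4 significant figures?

Break the section into simple shapes (no overlaps), measuring from the bottom-left corner of the bounding box.
Outer rectangle: 140 × 180, A = 25 200 mm², y = 90 mm, Ī = 68 040 000 mm⁴.
Inner void (subtracted): 120 × 160, A = 19 200 mm², y = 90 mm, Ī = 40 960 000 mm⁴.
By symmetry the centroid is at mid-height, ȳ = 90 mm.
All pieces are centred on the centroidal x-axis, so I = ΣĪ (holes subtracted) = 27 080 000 mm⁴.
Repeating about the centroidal y-axis gives I_y = 18 120 000 mm⁴.
Polar second moment: J = I_x + I_y = 45 200 000 mm⁴.

J ≈ 4.520 × 10⁷ mm⁴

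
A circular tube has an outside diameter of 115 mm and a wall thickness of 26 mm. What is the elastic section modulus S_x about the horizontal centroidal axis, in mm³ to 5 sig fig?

Break the section into simple shapes (no overlaps), measuring from the bottom-left corner of the bounding box.
Outer circle: ⌀115, A = 10386.89 mm², y = 57.5 mm, Ī = 8 585 414 mm⁴.
Bore (subtracted): ⌀63, A = 3117.245 mm², y = 57.5 mm, Ī = 773271.7 mm⁴.
By symmetry the centroid is at mid-height, ȳ = 57.5 mm.
All pieces are centred on the horizontal centroidal axis, so I = ΣĪ (holes subtracted) = 7 812 143 mm⁴.
Extreme fibre distance c = 57.5 mm; S = I/c = 135863.4 mm³.

S_x ≈ 1.3586 × 10⁵ mm³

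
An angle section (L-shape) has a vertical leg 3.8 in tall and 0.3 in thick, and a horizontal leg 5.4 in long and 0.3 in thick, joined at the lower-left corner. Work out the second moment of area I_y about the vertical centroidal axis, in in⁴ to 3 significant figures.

I_y ≈ 8.09 in⁴

Decompose the section into non-overlapping parts with the origin at the bottom-left of its bounding rectangle.
Vertical leg: 0.3 × 3.8, A = 1.14 in², x = 0.15 in, Ī = 0.00855 in⁴.
Horizontal leg (remainder): 5.1 × 0.3, A = 1.53 in², x = 2.85 in, Ī = 3.3163 in⁴.
Centroid: x̄ = ΣA·x / ΣA = 1.6972 in.
Transfer each piece to the vertical centroidal axis using Ī + A·d² with d = x − 1.6972:
  vertical leg: d = -1.5472 in → contributes +2.7375 in⁴
  horizontal leg (remainder): d = 1.1528 in → contributes +5.3496 in⁴
Total I = 8.0871 in⁴.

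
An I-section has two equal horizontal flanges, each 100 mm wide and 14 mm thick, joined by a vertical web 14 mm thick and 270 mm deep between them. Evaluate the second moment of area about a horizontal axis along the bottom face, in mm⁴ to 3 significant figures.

I_base ≈ 2.26 × 10⁸ mm⁴

Decompose the section into non-overlapping parts with the origin at the bottom-left of its bounding rectangle.
Bottom flange: 100 × 14, A = 1 400 mm², y = 7 mm, Ī = 22 867 mm⁴.
Web: 14 × 270, A = 3 780 mm², y = 149 mm, Ī = 22 963 500 mm⁴.
Top flange: 100 × 14, A = 1 400 mm², y = 291 mm, Ī = 22 867 mm⁴.
Transfer each piece to the base of the section using Ī + A·d² with d = y − 0:
  bottom flange: d = 7 mm → contributes +91 467 mm⁴
  web: d = 149 mm → contributes +106 883 280 mm⁴
  top flange: d = 291 mm → contributes +118 576 267 mm⁴
Total I = 225 551 013 mm⁴.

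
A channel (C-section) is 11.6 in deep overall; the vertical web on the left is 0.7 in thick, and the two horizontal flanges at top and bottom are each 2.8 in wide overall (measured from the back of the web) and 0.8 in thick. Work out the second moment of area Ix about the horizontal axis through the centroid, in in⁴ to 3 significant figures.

Split into non-overlapping primitives; take the origin at the lower-left of the bounding box.
Web: 0.7 × 11.6, A = 8.12 in², y = 5.8 in, Ī = 91.052 in⁴.
Top flange (beyond web): 2.1 × 0.8, A = 1.68 in², y = 11.2 in, Ī = 0.0896 in⁴.
Bottom flange (beyond web): 2.1 × 0.8, A = 1.68 in², y = 0.4 in, Ī = 0.0896 in⁴.
By symmetry the centroid is at mid-height, ȳ = 5.8 in.
Transfer each piece to the horizontal axis through the centroid using Ī + A·d² with d = y − 5.8:
  web: d = 0 in → contributes +91.052 in⁴
  top flange (beyond web): d = 5.4 in → contributes +49.078 in⁴
  bottom flange (beyond web): d = -5.4 in → contributes +49.078 in⁴
Total I = 189.21 in⁴.

Ix ≈ 189 in⁴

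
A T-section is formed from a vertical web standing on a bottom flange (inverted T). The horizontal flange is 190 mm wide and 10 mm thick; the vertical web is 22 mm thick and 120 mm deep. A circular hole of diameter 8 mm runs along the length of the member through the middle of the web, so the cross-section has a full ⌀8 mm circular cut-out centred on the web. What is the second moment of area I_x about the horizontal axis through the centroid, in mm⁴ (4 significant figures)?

I_x ≈ 7.814 × 10⁶ mm⁴

Treat the section as a set of non-overlapping primitives; coordinates are from the bounding-box lower-left.
Flange: 190 × 10, A = 1 900 mm², y = 5 mm, Ī = 15833.3 mm⁴.
Web: 22 × 120, A = 2 640 mm², y = 70 mm, Ī = 3 168 000 mm⁴.
Hole (subtracted): ⌀8, A = 50.2655 mm², y = 70 mm, Ī = 201.062 mm⁴.
Centroid: ȳ = ΣA·y / ΣA = 42.4928 mm.
Transfer each piece to the horizontal axis through the centroid using Ī + A·d² with d = y − 42.4928:
  flange: d = -37.4928 mm → contributes +2 686 683 mm⁴
  web: d = 27.5072 mm → contributes +5 165 545 mm⁴
  hole: d = 27.5072 mm → contributes −38234.2 mm⁴
Total I = 7 813 994 mm⁴.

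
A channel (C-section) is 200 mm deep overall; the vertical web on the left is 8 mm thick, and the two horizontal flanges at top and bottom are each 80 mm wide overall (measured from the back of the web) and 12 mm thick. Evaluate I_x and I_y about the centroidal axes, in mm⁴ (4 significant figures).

I_x ≈ 2.062 × 10⁷ mm⁴, I_y ≈ 2.084 × 10⁶ mm⁴

Treat the section as a set of non-overlapping primitives; coordinates are from the bounding-box lower-left.
Web: 8 × 200, A = 1 600 mm², y = 100 mm, Ī = 5 333 333 mm⁴.
Top flange (beyond web): 72 × 12, A = 864 mm², y = 194 mm, Ī = 10 368 mm⁴.
Bottom flange (beyond web): 72 × 12, A = 864 mm², y = 6 mm, Ī = 10 368 mm⁴.
By symmetry the centroid is at mid-height, ȳ = 100 mm.
Transfer each piece to the centroidal x-axis using Ī + A·d² with d = y − 100:
  web: d = 0 mm → contributes +5 333 333 mm⁴
  top flange (beyond web): d = 94 mm → contributes +7 644 672 mm⁴
  bottom flange (beyond web): d = -94 mm → contributes +7 644 672 mm⁴
Total I = 20 622 677 mm⁴.
For the y-axis: x̄ = 24.7692 mm.
Repeating about the centroidal y-axis gives I_y = 2 084 260 mm⁴.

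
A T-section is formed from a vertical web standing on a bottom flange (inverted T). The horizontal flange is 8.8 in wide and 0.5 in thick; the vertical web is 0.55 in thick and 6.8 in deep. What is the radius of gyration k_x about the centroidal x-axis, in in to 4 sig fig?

k_x ≈ 2.256 in

Decompose the section into non-overlapping parts with the origin at the bottom-left of its bounding rectangle.
Flange: 8.8 × 0.5, A = 4.4 in², y = 0.25 in, Ī = 0.0916667 in⁴.
Web: 0.55 × 6.8, A = 3.74 in², y = 3.9 in, Ī = 14.4115 in⁴.
Centroid: ȳ = ΣA·y / ΣA = 1.92703 in.
Transfer each piece to the centroidal x-axis using Ī + A·d² with d = y − 1.92703:
  flange: d = -1.67703 in → contributes +12.4663 in⁴
  web: d = 1.97297 in → contributes +28.9699 in⁴
Total I = 41.4362 in⁴.
Radius of gyration: k = √(I/A) = √(41.4362 / 8.14) = 2.2562 in.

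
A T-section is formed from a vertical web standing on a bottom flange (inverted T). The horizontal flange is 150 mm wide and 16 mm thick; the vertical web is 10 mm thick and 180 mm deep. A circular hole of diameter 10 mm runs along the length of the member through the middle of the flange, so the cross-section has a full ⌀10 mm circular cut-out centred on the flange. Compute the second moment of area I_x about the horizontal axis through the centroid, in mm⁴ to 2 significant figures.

I_x ≈ 1.5 × 10⁷ mm⁴

Break the section into simple shapes (no overlaps), measuring from the bottom-left corner of the bounding box.
Flange: 150 × 16, A = 2 400 mm², y = 8 mm, Ī = 51 200 mm⁴.
Web: 10 × 180, A = 1 800 mm², y = 106 mm, Ī = 4 860 000 mm⁴.
Hole (subtracted): ⌀10, A = 78.54 mm², y = 8 mm, Ī = 490.9 mm⁴.
Centroid: ȳ = ΣA·y / ΣA = 50.8 mm.
Transfer each piece to the horizontal axis through the centroid using Ī + A·d² with d = y − 50.8:
  flange: d = -42.8 mm → contributes +4 447 691 mm⁴
  web: d = 55.2 mm → contributes +10 344 599 mm⁴
  hole: d = -42.8 mm → contributes −144 366 mm⁴
Total I = 14 647 925 mm⁴.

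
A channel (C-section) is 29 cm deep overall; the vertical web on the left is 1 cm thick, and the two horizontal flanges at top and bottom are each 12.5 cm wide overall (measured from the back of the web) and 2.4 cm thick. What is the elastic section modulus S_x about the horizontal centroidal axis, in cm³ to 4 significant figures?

S_x ≈ 815.4 cm³

Split into non-overlapping primitives; take the origin at the lower-left of the bounding box.
Web: 1 × 29, A = 29 cm², y = 14.5 cm, Ī = 2032.42 cm⁴.
Top flange (beyond web): 11.5 × 2.4, A = 27.6 cm², y = 27.8 cm, Ī = 13.248 cm⁴.
Bottom flange (beyond web): 11.5 × 2.4, A = 27.6 cm², y = 1.2 cm, Ī = 13.248 cm⁴.
By symmetry the centroid is at mid-height, ȳ = 14.5 cm.
Transfer each piece to the horizontal centroidal axis using Ī + A·d² with d = y − 14.5:
  web: d = 0 cm → contributes +2032.42 cm⁴
  top flange (beyond web): d = 13.3 cm → contributes +4895.41 cm⁴
  bottom flange (beyond web): d = -13.3 cm → contributes +4895.41 cm⁴
Total I = 11823.2 cm⁴.
Extreme fibre distance c = 14.5 cm; S = I/c = 815.396 cm³.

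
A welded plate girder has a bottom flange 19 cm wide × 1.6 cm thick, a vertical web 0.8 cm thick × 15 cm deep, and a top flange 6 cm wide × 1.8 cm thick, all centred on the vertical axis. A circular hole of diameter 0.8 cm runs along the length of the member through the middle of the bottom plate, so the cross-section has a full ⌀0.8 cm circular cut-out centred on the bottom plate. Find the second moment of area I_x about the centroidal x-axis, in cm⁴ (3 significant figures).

I_x ≈ 2590 cm⁴

Treat the section as a set of non-overlapping primitives; coordinates are from the bounding-box lower-left.
Bottom plate: 19 × 1.6, A = 30.4 cm², y = 0.8 cm, Ī = 6.4853 cm⁴.
Web plate: 0.8 × 15, A = 12 cm², y = 9.1 cm, Ī = 225 cm⁴.
Top plate: 6 × 1.8, A = 10.8 cm², y = 17.5 cm, Ī = 2.916 cm⁴.
Hole (subtracted): ⌀0.8, A = 0.50265 cm², y = 0.8 cm, Ī = 0.020106 cm⁴.
Centroid: ȳ = ΣA·y / ΣA = 6.1126 cm.
Transfer each piece to the centroidal x-axis using Ī + A·d² with d = y − 6.1126:
  bottom plate: d = -5.3126 cm → contributes +864.49 cm⁴
  web plate: d = 2.9874 cm → contributes +332.09 cm⁴
  top plate: d = 11.387 cm → contributes +1403.4 cm⁴
  hole: d = -5.3126 cm → contributes −14.207 cm⁴
Total I = 2585.8 cm⁴.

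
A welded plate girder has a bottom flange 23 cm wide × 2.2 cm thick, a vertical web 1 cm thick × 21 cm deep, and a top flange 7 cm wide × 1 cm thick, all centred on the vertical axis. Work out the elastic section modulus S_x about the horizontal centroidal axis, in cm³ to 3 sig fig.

S_x ≈ 286 cm³

Split into non-overlapping primitives; take the origin at the lower-left of the bounding box.
Bottom plate: 23 × 2.2, A = 50.6 cm², y = 1.1 cm, Ī = 20.409 cm⁴.
Web plate: 1 × 21, A = 21 cm², y = 12.7 cm, Ī = 771.75 cm⁴.
Top plate: 7 × 1, A = 7 cm², y = 23.7 cm, Ī = 0.58333 cm⁴.
Centroid: ȳ = ΣA·y / ΣA = 6.212 cm.
Transfer each piece to the horizontal centroidal axis using Ī + A·d² with d = y − 6.212:
  bottom plate: d = -5.112 cm → contributes +1342.7 cm⁴
  web plate: d = 6.488 cm → contributes +1655.7 cm⁴
  top plate: d = 17.488 cm → contributes +2141.4 cm⁴
Total I = 5139.8 cm⁴.
Extreme fibre distance c = 17.988 cm; S = I/c = 285.74 cm³.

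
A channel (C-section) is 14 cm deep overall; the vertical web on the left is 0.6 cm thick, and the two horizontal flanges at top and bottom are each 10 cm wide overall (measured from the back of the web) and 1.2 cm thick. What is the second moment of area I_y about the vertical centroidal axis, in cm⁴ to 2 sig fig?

Decompose the section into non-overlapping parts with the origin at the bottom-left of its bounding rectangle.
Web: 0.6 × 14, A = 8.4 cm², x = 0.3 cm, Ī = 0.252 cm⁴.
Top flange (beyond web): 9.4 × 1.2, A = 11.28 cm², x = 5.3 cm, Ī = 83.06 cm⁴.
Bottom flange (beyond web): 9.4 × 1.2, A = 11.28 cm², x = 5.3 cm, Ī = 83.06 cm⁴.
Centroid: x̄ = ΣA·x / ΣA = 3.943 cm.
Transfer each piece to the vertical centroidal axis using Ī + A·d² with d = x − 3.943:
  web: d = -3.643 cm → contributes +111.8 cm⁴
  top flange (beyond web): d = 1.357 cm → contributes +103.8 cm⁴
  bottom flange (beyond web): d = 1.357 cm → contributes +103.8 cm⁴
Total I = 319.4 cm⁴.

I_y ≈ 320 cm⁴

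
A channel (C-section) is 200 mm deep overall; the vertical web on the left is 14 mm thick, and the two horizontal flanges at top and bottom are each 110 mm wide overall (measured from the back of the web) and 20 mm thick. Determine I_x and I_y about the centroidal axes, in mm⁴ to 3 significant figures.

I_x ≈ 4.06 × 10⁷ mm⁴, I_y ≈ 7.89 × 10⁶ mm⁴

Treat the section as a set of non-overlapping primitives; coordinates are from the bounding-box lower-left.
Web: 14 × 200, A = 2 800 mm², y = 100 mm, Ī = 9 333 333 mm⁴.
Top flange (beyond web): 96 × 20, A = 1 920 mm², y = 190 mm, Ī = 64 000 mm⁴.
Bottom flange (beyond web): 96 × 20, A = 1 920 mm², y = 10 mm, Ī = 64 000 mm⁴.
By symmetry the centroid is at mid-height, ȳ = 100 mm.
Transfer each piece to the centroidal x-axis using Ī + A·d² with d = y − 100:
  web: d = 0 mm → contributes +9 333 333 mm⁴
  top flange (beyond web): d = 90 mm → contributes +15 616 000 mm⁴
  bottom flange (beyond web): d = -90 mm → contributes +15 616 000 mm⁴
Total I = 40 565 333 mm⁴.
For the y-axis: x̄ = 38.807 mm.
Repeating about the centroidal y-axis gives I_y = 7 893 167 mm⁴.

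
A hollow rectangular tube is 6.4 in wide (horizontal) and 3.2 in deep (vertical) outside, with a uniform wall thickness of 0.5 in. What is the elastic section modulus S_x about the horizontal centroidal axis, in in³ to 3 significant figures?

Break the section into simple shapes (no overlaps), measuring from the bottom-left corner of the bounding box.
Outer rectangle: 6.4 × 3.2, A = 20.48 in², y = 1.6 in, Ī = 17.476 in⁴.
Inner void (subtracted): 5.4 × 2.2, A = 11.88 in², y = 1.6 in, Ī = 4.7916 in⁴.
By symmetry the centroid is at mid-height, ȳ = 1.6 in.
All pieces are centred on the horizontal centroidal axis, so I = ΣĪ (holes subtracted) = 12.685 in⁴.
Extreme fibre distance c = 1.6 in; S = I/c = 7.9279 in³.

S_x ≈ 7.93 in³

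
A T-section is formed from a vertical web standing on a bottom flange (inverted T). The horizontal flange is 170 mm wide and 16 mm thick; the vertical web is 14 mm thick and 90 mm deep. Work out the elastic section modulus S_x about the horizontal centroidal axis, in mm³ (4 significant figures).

S_x ≈ 4.097 × 10⁴ mm³

Decompose the section into non-overlapping parts with the origin at the bottom-left of its bounding rectangle.
Flange: 170 × 16, A = 2 720 mm², y = 8 mm, Ī = 58026.7 mm⁴.
Web: 14 × 90, A = 1 260 mm², y = 61 mm, Ī = 850 500 mm⁴.
Centroid: ȳ = ΣA·y / ΣA = 24.7789 mm.
Transfer each piece to the horizontal centroidal axis using Ī + A·d² with d = y − 24.7789:
  flange: d = -16.7789 mm → contributes +823 792 mm⁴
  web: d = 36.2211 mm → contributes +2 503 580 mm⁴
Total I = 3 327 372 mm⁴.
Extreme fibre distance c = 81.2211 mm; S = I/c = 40966.8 mm³.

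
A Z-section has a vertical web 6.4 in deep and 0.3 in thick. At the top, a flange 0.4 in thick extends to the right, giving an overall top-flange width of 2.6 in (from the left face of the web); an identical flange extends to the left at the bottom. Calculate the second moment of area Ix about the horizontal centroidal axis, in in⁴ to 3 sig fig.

Ix ≈ 23.1 in⁴

Split into non-overlapping primitives; take the origin at the lower-left of the bounding box.
Web: 0.3 × 6.4, A = 1.92 in², y = 3.2 in, Ī = 6.5536 in⁴.
Top flange (beyond web): 2.3 × 0.4, A = 0.92 in², y = 6.2 in, Ī = 0.012267 in⁴.
Bottom flange (beyond web): 2.3 × 0.4, A = 0.92 in², y = 0.2 in, Ī = 0.012267 in⁴.
Centroid: ȳ = ΣA·y / ΣA = 3.2 in.
Transfer each piece to the horizontal centroidal axis using Ī + A·d² with d = y − 3.2:
  web: d = 0 in → contributes +6.5536 in⁴
  top flange (beyond web): d = 3 in → contributes +8.2923 in⁴
  bottom flange (beyond web): d = -3 in → contributes +8.2923 in⁴
Total I = 23.138 in⁴.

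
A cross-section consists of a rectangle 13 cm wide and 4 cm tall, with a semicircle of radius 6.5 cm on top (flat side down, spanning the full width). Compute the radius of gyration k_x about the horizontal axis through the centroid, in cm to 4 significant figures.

k_x ≈ 2.796 cm

Break the section into simple shapes (no overlaps), measuring from the bottom-left corner of the bounding box.
Rectangular body: 13 × 4, A = 52 cm², y = 2 cm, Ī = 69.3333 cm⁴.
Semicircular cap: semicircle r = 6.5, A = 66.3661 cm², y = 6.75869 cm, Ī = 195.923 cm⁴.
Centroid: ȳ = ΣA·y / ΣA = 4.66812 cm.
Transfer each piece to the horizontal axis through the centroid using Ī + A·d² with d = y − 4.66812:
  rectangular body: d = -2.66812 cm → contributes +439.516 cm⁴
  semicircular cap: d = 2.09056 cm → contributes +485.973 cm⁴
Total I = 925.488 cm⁴.
Radius of gyration: k = √(I/A) = √(925.488 / 118.366) = 2.79622 cm.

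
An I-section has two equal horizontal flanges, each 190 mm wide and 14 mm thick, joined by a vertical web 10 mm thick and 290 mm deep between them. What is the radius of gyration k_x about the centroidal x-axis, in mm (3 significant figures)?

Treat the section as a set of non-overlapping primitives; coordinates are from the bounding-box lower-left.
Bottom flange: 190 × 14, A = 2 660 mm², y = 7 mm, Ī = 43 447 mm⁴.
Web: 10 × 290, A = 2 900 mm², y = 159 mm, Ī = 20 324 167 mm⁴.
Top flange: 190 × 14, A = 2 660 mm², y = 311 mm, Ī = 43 447 mm⁴.
By symmetry the centroid is at mid-height, ȳ = 159 mm.
Transfer each piece to the centroidal x-axis using Ī + A·d² with d = y − 159:
  bottom flange: d = -152 mm → contributes +61 500 087 mm⁴
  web: d = 0 mm → contributes +20 324 167 mm⁴
  top flange: d = 152 mm → contributes +61 500 087 mm⁴
Total I = 143 324 340 mm⁴.
Radius of gyration: k = √(I/A) = √(143 324 340 / 8 220) = 132.05 mm.

k_x ≈ 132 mm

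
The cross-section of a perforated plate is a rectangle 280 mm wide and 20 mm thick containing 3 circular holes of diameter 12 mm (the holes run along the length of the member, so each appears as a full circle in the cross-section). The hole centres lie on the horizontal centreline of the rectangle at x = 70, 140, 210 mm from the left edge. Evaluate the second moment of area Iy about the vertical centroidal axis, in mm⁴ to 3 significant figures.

Iy ≈ 3.55 × 10⁷ mm⁴

Decompose the section into non-overlapping parts with the origin at the bottom-left of its bounding rectangle.
Plate: 280 × 20, A = 5 600 mm², x = 140 mm, Ī = 36 586 667 mm⁴.
Hole 1 (subtracted): ⌀12, A = 113.1 mm², x = 70 mm, Ī = 1017.9 mm⁴.
Hole 2 (subtracted): ⌀12, A = 113.1 mm², x = 140 mm, Ī = 1017.9 mm⁴.
Hole 3 (subtracted): ⌀12, A = 113.1 mm², x = 210 mm, Ī = 1017.9 mm⁴.
By symmetry the centroid is at mid-width, x̄ = 140 mm.
Transfer each piece to the vertical centroidal axis using Ī + A·d² with d = x − 140:
  plate: d = 0 mm → contributes +36 586 667 mm⁴
  hole 1: d = -70 mm → contributes −555 195 mm⁴
  hole 2: d = 0 mm → contributes −1017.9 mm⁴
  hole 3: d = 70 mm → contributes −555 195 mm⁴
Total I = 35 475 259 mm⁴.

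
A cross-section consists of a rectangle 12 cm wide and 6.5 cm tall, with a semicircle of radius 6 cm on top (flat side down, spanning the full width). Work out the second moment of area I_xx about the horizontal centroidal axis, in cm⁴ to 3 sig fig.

Split into non-overlapping primitives; take the origin at the lower-left of the bounding box.
Rectangular body: 12 × 6.5, A = 78 cm², y = 3.25 cm, Ī = 274.63 cm⁴.
Semicircular cap: semicircle r = 6, A = 56.549 cm², y = 9.0465 cm, Ī = 142.25 cm⁴.
Centroid: ȳ = ΣA·y / ΣA = 5.6862 cm.
Transfer each piece to the horizontal centroidal axis using Ī + A·d² with d = y − 5.6862:
  rectangular body: d = -2.4362 cm → contributes +737.55 cm⁴
  semicircular cap: d = 3.3603 cm → contributes +780.78 cm⁴
Total I = 1518.3 cm⁴.

I_xx ≈ 1520 cm⁴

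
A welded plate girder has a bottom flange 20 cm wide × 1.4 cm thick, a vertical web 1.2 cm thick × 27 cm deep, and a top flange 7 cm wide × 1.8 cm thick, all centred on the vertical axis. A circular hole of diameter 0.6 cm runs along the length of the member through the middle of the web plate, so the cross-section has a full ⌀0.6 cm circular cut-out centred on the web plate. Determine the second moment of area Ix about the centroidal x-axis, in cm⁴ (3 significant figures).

Ix ≈ 9590 cm⁴

Break the section into simple shapes (no overlaps), measuring from the bottom-left corner of the bounding box.
Bottom plate: 20 × 1.4, A = 28 cm², y = 0.7 cm, Ī = 4.5733 cm⁴.
Web plate: 1.2 × 27, A = 32.4 cm², y = 14.9 cm, Ī = 1968.3 cm⁴.
Top plate: 7 × 1.8, A = 12.6 cm², y = 29.3 cm, Ī = 3.402 cm⁴.
Hole (subtracted): ⌀0.6, A = 0.28274 cm², y = 14.9 cm, Ī = 0.0063617 cm⁴.
Centroid: ȳ = ΣA·y / ΣA = 11.927 cm.
Transfer each piece to the centroidal x-axis using Ī + A·d² with d = y − 11.927:
  bottom plate: d = -11.227 cm → contributes +3534.1 cm⁴
  web plate: d = 2.9726 cm → contributes +2254.6 cm⁴
  top plate: d = 17.373 cm → contributes +3806.2 cm⁴
  hole: d = 2.9726 cm → contributes −2.5048 cm⁴
Total I = 9592.4 cm⁴.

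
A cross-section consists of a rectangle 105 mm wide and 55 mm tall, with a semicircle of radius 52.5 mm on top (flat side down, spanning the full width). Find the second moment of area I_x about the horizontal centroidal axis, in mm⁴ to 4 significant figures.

I_x ≈ 8.422 × 10⁶ mm⁴

Decompose the section into non-overlapping parts with the origin at the bottom-left of its bounding rectangle.
Rectangular body: 105 × 55, A = 5 775 mm², y = 27.5 mm, Ī = 1 455 781 mm⁴.
Semicircular cap: semicircle r = 52.5, A = 4329.51 mm², y = 77.2817 mm, Ī = 833 814 mm⁴.
Centroid: ȳ = ΣA·y / ΣA = 48.8301 mm.
Transfer each piece to the horizontal centroidal axis using Ī + A·d² with d = y − 48.8301:
  rectangular body: d = -21.3301 mm → contributes +4 083 253 mm⁴
  semicircular cap: d = 28.4516 mm → contributes +4 338 519 mm⁴
Total I = 8 421 772 mm⁴.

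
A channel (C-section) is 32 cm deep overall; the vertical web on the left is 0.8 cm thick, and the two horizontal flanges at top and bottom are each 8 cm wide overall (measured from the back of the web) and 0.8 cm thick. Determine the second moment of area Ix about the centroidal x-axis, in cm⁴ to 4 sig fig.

Break the section into simple shapes (no overlaps), measuring from the bottom-left corner of the bounding box.
Web: 0.8 × 32, A = 25.6 cm², y = 16 cm, Ī = 2184.53 cm⁴.
Top flange (beyond web): 7.2 × 0.8, A = 5.76 cm², y = 31.6 cm, Ī = 0.3072 cm⁴.
Bottom flange (beyond web): 7.2 × 0.8, A = 5.76 cm², y = 0.4 cm, Ī = 0.3072 cm⁴.
By symmetry the centroid is at mid-height, ȳ = 16 cm.
Transfer each piece to the centroidal x-axis using Ī + A·d² with d = y − 16:
  web: d = 0 cm → contributes +2184.53 cm⁴
  top flange (beyond web): d = 15.6 cm → contributes +1402.06 cm⁴
  bottom flange (beyond web): d = -15.6 cm → contributes +1402.06 cm⁴
Total I = 4988.65 cm⁴.

Ix ≈ 4989 cm⁴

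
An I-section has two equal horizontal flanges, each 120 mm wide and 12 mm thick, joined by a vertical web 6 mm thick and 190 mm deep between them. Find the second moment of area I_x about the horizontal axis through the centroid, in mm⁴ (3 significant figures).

I_x ≈ 3.28 × 10⁷ mm⁴

Split into non-overlapping primitives; take the origin at the lower-left of the bounding box.
Bottom flange: 120 × 12, A = 1 440 mm², y = 6 mm, Ī = 17 280 mm⁴.
Web: 6 × 190, A = 1 140 mm², y = 107 mm, Ī = 3 429 500 mm⁴.
Top flange: 120 × 12, A = 1 440 mm², y = 208 mm, Ī = 17 280 mm⁴.
By symmetry the centroid is at mid-height, ȳ = 107 mm.
Transfer each piece to the horizontal axis through the centroid using Ī + A·d² with d = y − 107:
  bottom flange: d = -101 mm → contributes +14 706 720 mm⁴
  web: d = 0 mm → contributes +3 429 500 mm⁴
  top flange: d = 101 mm → contributes +14 706 720 mm⁴
Total I = 32 842 940 mm⁴.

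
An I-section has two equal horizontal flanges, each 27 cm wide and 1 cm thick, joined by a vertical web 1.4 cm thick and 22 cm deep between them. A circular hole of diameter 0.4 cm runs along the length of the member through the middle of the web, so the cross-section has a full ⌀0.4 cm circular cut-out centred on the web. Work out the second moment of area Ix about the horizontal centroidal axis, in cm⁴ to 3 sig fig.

Break the section into simple shapes (no overlaps), measuring from the bottom-left corner of the bounding box.
Bottom flange: 27 × 1, A = 27 cm², y = 0.5 cm, Ī = 2.25 cm⁴.
Web: 1.4 × 22, A = 30.8 cm², y = 12 cm, Ī = 1242.3 cm⁴.
Top flange: 27 × 1, A = 27 cm², y = 23.5 cm, Ī = 2.25 cm⁴.
Hole (subtracted): ⌀0.4, A = 0.12566 cm², y = 12 cm, Ī = 0.0012566 cm⁴.
By symmetry the centroid is at mid-height, ȳ = 12 cm.
Transfer each piece to the horizontal centroidal axis using Ī + A·d² with d = y − 12:
  bottom flange: d = -11.5 cm → contributes +3 573 cm⁴
  web: d = 0 cm → contributes +1242.3 cm⁴
  top flange: d = 11.5 cm → contributes +3 573 cm⁴
  hole: d = 0 cm → contributes −0.0012566 cm⁴
Total I = 8388.3 cm⁴.

Ix ≈ 8390 cm⁴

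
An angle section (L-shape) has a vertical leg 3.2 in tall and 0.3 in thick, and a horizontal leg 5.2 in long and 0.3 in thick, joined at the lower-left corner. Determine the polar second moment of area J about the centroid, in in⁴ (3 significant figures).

J ≈ 8.93 in⁴

Split into non-overlapping primitives; take the origin at the lower-left of the bounding box.
Vertical leg: 0.3 × 3.2, A = 0.96 in², y = 1.6 in, Ī = 0.8192 in⁴.
Horizontal leg (remainder): 4.9 × 0.3, A = 1.47 in², y = 0.15 in, Ī = 0.011025 in⁴.
Centroid: ȳ = ΣA·y / ΣA = 0.72284 in.
Transfer each piece to the centroidal x-axis using Ī + A·d² with d = y − 0.72284:
  vertical leg: d = 0.87716 in → contributes +1.5578 in⁴
  horizontal leg (remainder): d = -0.57284 in → contributes +0.4934 in⁴
Total I = 2.0512 in⁴.
For the y-axis: x̄ = 1.7228 in.
Repeating about the centroidal y-axis gives I_y = 6.8742 in⁴.
Polar second moment: J = I_x + I_y = 8.9255 in⁴.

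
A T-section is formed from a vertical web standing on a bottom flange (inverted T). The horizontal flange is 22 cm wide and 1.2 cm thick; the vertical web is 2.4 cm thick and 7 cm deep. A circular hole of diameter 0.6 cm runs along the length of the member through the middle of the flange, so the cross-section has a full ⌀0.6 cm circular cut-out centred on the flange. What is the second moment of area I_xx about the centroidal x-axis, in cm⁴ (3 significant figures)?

I_xx ≈ 244 cm⁴

Decompose the section into non-overlapping parts with the origin at the bottom-left of its bounding rectangle.
Flange: 22 × 1.2, A = 26.4 cm², y = 0.6 cm, Ī = 3.168 cm⁴.
Web: 2.4 × 7, A = 16.8 cm², y = 4.7 cm, Ī = 68.6 cm⁴.
Hole (subtracted): ⌀0.6, A = 0.28274 cm², y = 0.6 cm, Ī = 0.0063617 cm⁴.
Centroid: ȳ = ΣA·y / ΣA = 2.2049 cm.
Transfer each piece to the centroidal x-axis using Ī + A·d² with d = y − 2.2049:
  flange: d = -1.6049 cm → contributes +71.171 cm⁴
  web: d = 2.4951 cm → contributes +173.18 cm⁴
  hole: d = -1.6049 cm → contributes −0.73467 cm⁴
Total I = 243.62 cm⁴.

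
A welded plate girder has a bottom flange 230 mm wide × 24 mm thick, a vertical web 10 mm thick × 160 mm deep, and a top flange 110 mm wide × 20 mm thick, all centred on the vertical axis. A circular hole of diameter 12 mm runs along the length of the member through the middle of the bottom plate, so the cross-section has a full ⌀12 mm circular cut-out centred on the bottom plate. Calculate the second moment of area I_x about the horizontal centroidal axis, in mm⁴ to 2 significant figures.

I_x ≈ 5.8 × 10⁷ mm⁴

Treat the section as a set of non-overlapping primitives; coordinates are from the bounding-box lower-left.
Bottom plate: 230 × 24, A = 5 520 mm², y = 12 mm, Ī = 264 960 mm⁴.
Web plate: 10 × 160, A = 1 600 mm², y = 104 mm, Ī = 3 413 333 mm⁴.
Top plate: 110 × 20, A = 2 200 mm², y = 194 mm, Ī = 73 333 mm⁴.
Hole (subtracted): ⌀12, A = 113.1 mm², y = 12 mm, Ī = 1 018 mm⁴.
Centroid: ȳ = ΣA·y / ΣA = 71.48 mm.
Transfer each piece to the horizontal centroidal axis using Ī + A·d² with d = y − 71.48:
  bottom plate: d = -59.48 mm → contributes +19 792 110 mm⁴
  web plate: d = 32.52 mm → contributes +5 105 714 mm⁴
  top plate: d = 122.5 mm → contributes +33 099 420 mm⁴
  hole: d = -59.48 mm → contributes −401 103 mm⁴
Total I = 57 596 141 mm⁴.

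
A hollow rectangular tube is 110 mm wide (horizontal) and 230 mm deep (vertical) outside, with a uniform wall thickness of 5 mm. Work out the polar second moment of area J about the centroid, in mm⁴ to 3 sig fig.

Treat the section as a set of non-overlapping primitives; coordinates are from the bounding-box lower-left.
Outer rectangle: 110 × 230, A = 25 300 mm², y = 115 mm, Ī = 111 530 833 mm⁴.
Inner void (subtracted): 100 × 220, A = 22 000 mm², y = 115 mm, Ī = 88 733 333 mm⁴.
By symmetry the centroid is at mid-height, ȳ = 115 mm.
All pieces are centred on the centroidal x-axis, so I = ΣĪ (holes subtracted) = 22 797 500 mm⁴.
Repeating about the centroidal y-axis gives I_y = 7 177 500 mm⁴.
Polar second moment: J = I_x + I_y = 29 975 000 mm⁴.

J ≈ 3.00 × 10⁷ mm⁴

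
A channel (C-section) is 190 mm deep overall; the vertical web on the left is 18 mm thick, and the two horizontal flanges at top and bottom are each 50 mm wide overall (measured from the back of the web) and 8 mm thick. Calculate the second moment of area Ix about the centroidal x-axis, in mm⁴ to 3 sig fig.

Ix ≈ 1.45 × 10⁷ mm⁴

Break the section into simple shapes (no overlaps), measuring from the bottom-left corner of the bounding box.
Web: 18 × 190, A = 3 420 mm², y = 95 mm, Ī = 10 288 500 mm⁴.
Top flange (beyond web): 32 × 8, A = 256 mm², y = 186 mm, Ī = 1365.3 mm⁴.
Bottom flange (beyond web): 32 × 8, A = 256 mm², y = 4 mm, Ī = 1365.3 mm⁴.
By symmetry the centroid is at mid-height, ȳ = 95 mm.
Transfer each piece to the centroidal x-axis using Ī + A·d² with d = y − 95:
  web: d = 0 mm → contributes +10 288 500 mm⁴
  top flange (beyond web): d = 91 mm → contributes +2 121 301 mm⁴
  bottom flange (beyond web): d = -91 mm → contributes +2 121 301 mm⁴
Total I = 14 531 103 mm⁴.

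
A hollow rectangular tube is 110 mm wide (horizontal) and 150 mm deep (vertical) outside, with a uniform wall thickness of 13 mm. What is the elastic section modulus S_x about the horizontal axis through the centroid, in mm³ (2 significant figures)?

S_x ≈ 2.3 × 10⁵ mm³

Split into non-overlapping primitives; take the origin at the lower-left of the bounding box.
Outer rectangle: 110 × 150, A = 16 500 mm², y = 75 mm, Ī = 30 937 500 mm⁴.
Inner void (subtracted): 84 × 124, A = 10 416 mm², y = 75 mm, Ī = 13 346 368 mm⁴.
By symmetry the centroid is at mid-height, ȳ = 75 mm.
All pieces are centred on the horizontal axis through the centroid, so I = ΣĪ (holes subtracted) = 17 591 132 mm⁴.
Extreme fibre distance c = 75 mm; S = I/c = 234 548 mm³.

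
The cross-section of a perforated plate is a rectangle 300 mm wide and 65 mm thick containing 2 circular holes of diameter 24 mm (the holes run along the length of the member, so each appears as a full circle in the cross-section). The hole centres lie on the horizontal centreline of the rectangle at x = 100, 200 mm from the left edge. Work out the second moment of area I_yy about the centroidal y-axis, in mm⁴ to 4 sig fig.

Break the section into simple shapes (no overlaps), measuring from the bottom-left corner of the bounding box.
Plate: 300 × 65, A = 19 500 mm², x = 150 mm, Ī = 146 250 000 mm⁴.
Hole 1 (subtracted): ⌀24, A = 452.389 mm², x = 100 mm, Ī = 16 286 mm⁴.
Hole 2 (subtracted): ⌀24, A = 452.389 mm², x = 200 mm, Ī = 16 286 mm⁴.
By symmetry the centroid is at mid-width, x̄ = 150 mm.
Transfer each piece to the centroidal y-axis using Ī + A·d² with d = x − 150:
  plate: d = 0 mm → contributes +146 250 000 mm⁴
  hole 1: d = -50 mm → contributes −1 147 259 mm⁴
  hole 2: d = 50 mm → contributes −1 147 259 mm⁴
Total I = 143 955 481 mm⁴.

I_yy ≈ 1.440 × 10⁸ mm⁴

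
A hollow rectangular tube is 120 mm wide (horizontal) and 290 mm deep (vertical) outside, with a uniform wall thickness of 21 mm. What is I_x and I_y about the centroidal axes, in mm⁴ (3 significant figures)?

I_x ≈ 1.45 × 10⁸ mm⁴, I_y ≈ 3.20 × 10⁷ mm⁴

Break the section into simple shapes (no overlaps), measuring from the bottom-left corner of the bounding box.
Outer rectangle: 120 × 290, A = 34 800 mm², y = 145 mm, Ī = 243 890 000 mm⁴.
Inner void (subtracted): 78 × 248, A = 19 344 mm², y = 145 mm, Ī = 99 144 448 mm⁴.
By symmetry the centroid is at mid-height, ȳ = 145 mm.
All pieces are centred on the centroidal x-axis, so I = ΣĪ (holes subtracted) = 144 745 552 mm⁴.
Repeating about the centroidal y-axis gives I_y = 31 952 592 mm⁴.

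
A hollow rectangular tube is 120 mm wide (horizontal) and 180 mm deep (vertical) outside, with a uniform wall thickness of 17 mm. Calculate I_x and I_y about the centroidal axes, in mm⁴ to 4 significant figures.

Treat the section as a set of non-overlapping primitives; coordinates are from the bounding-box lower-left.
Outer rectangle: 120 × 180, A = 21 600 mm², y = 90 mm, Ī = 58 320 000 mm⁴.
Inner void (subtracted): 86 × 146, A = 12 556 mm², y = 90 mm, Ī = 22 303 641 mm⁴.
By symmetry the centroid is at mid-height, ȳ = 90 mm.
All pieces are centred on the centroidal x-axis, so I = ΣĪ (holes subtracted) = 36 016 359 mm⁴.
Repeating about the centroidal y-axis gives I_y = 18 181 319 mm⁴.

I_x ≈ 3.602 × 10⁷ mm⁴, I_y ≈ 1.818 × 10⁷ mm⁴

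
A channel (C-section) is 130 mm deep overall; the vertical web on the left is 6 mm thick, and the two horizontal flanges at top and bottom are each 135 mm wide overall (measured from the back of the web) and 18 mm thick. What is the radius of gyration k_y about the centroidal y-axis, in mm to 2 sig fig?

Treat the section as a set of non-overlapping primitives; coordinates are from the bounding-box lower-left.
Web: 6 × 130, A = 780 mm², x = 3 mm, Ī = 2 340 mm⁴.
Top flange (beyond web): 129 × 18, A = 2 322 mm², x = 70.5 mm, Ī = 3 220 034 mm⁴.
Bottom flange (beyond web): 129 × 18, A = 2 322 mm², x = 70.5 mm, Ī = 3 220 034 mm⁴.
Centroid: x̄ = ΣA·x / ΣA = 60.79 mm.
Transfer each piece to the centroidal y-axis using Ī + A·d² with d = x − 60.79:
  web: d = -57.79 mm → contributes +2 607 577 mm⁴
  top flange (beyond web): d = 9.707 mm → contributes +3 438 820 mm⁴
  bottom flange (beyond web): d = 9.707 mm → contributes +3 438 820 mm⁴
Total I = 9 485 216 mm⁴.
Radius of gyration: k = √(I/A) = √(9 485 216 / 5 424) = 41.82 mm.

k_y ≈ 42 mm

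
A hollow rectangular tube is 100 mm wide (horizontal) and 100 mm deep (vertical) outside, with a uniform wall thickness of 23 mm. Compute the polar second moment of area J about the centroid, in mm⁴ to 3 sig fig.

Split into non-overlapping primitives; take the origin at the lower-left of the bounding box.
Outer rectangle: 100 × 100, A = 10 000 mm², y = 50 mm, Ī = 8 333 333 mm⁴.
Inner void (subtracted): 54 × 54, A = 2 916 mm², y = 50 mm, Ī = 708 588 mm⁴.
By symmetry the centroid is at mid-height, ȳ = 50 mm.
All pieces are centred on the centroidal x-axis, so I = ΣĪ (holes subtracted) = 7 624 745 mm⁴.
Repeating about the centroidal y-axis gives I_y = 7 624 745 mm⁴.
Polar second moment: J = I_x + I_y = 15 249 491 mm⁴.

J ≈ 1.52 × 10⁷ mm⁴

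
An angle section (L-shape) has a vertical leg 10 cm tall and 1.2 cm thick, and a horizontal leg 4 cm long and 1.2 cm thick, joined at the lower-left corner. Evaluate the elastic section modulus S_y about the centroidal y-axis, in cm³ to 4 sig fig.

S_y ≈ 4.771 cm³

Break the section into simple shapes (no overlaps), measuring from the bottom-left corner of the bounding box.
Vertical leg: 1.2 × 10, A = 12 cm², x = 0.6 cm, Ī = 1.44 cm⁴.
Horizontal leg (remainder): 2.8 × 1.2, A = 3.36 cm², x = 2.6 cm, Ī = 2.1952 cm⁴.
Centroid: x̄ = ΣA·x / ΣA = 1.0375 cm.
Transfer each piece to the centroidal y-axis using Ī + A·d² with d = x − 1.0375:
  vertical leg: d = -0.4375 cm → contributes +3.73688 cm⁴
  horizontal leg (remainder): d = 1.5625 cm → contributes +10.3983 cm⁴
Total I = 14.1352 cm⁴.
Extreme fibre distance c = 2.9625 cm; S = I/c = 4.77138 cm³.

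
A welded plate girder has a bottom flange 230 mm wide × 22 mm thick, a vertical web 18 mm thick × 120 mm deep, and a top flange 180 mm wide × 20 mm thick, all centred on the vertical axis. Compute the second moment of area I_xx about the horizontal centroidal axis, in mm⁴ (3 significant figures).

Break the section into simple shapes (no overlaps), measuring from the bottom-left corner of the bounding box.
Bottom plate: 230 × 22, A = 5 060 mm², y = 11 mm, Ī = 204 087 mm⁴.
Web plate: 18 × 120, A = 2 160 mm², y = 82 mm, Ī = 2 592 000 mm⁴.
Top plate: 180 × 20, A = 3 600 mm², y = 152 mm, Ī = 120 000 mm⁴.
Centroid: ȳ = ΣA·y / ΣA = 72.087 mm.
Transfer each piece to the horizontal centroidal axis using Ī + A·d² with d = y − 72.087:
  bottom plate: d = -61.087 mm → contributes +19 086 015 mm⁴
  web plate: d = 9.9131 mm → contributes +2 804 263 mm⁴
  top plate: d = 79.913 mm → contributes +23 109 987 mm⁴
Total I = 45 000 265 mm⁴.

I_xx ≈ 4.50 × 10⁷ mm⁴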